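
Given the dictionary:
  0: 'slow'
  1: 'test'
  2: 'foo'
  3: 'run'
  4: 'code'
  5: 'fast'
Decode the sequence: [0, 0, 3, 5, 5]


Look up each index in the dictionary:
  0 -> 'slow'
  0 -> 'slow'
  3 -> 'run'
  5 -> 'fast'
  5 -> 'fast'

Decoded: "slow slow run fast fast"


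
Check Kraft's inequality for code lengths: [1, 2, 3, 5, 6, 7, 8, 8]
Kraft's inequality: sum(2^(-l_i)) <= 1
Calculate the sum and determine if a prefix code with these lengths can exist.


Sum = 2^(-1) + 2^(-2) + 2^(-3) + 2^(-5) + 2^(-6) + 2^(-7) + 2^(-8) + 2^(-8)
    = 0.5 + 0.25 + 0.125 + 0.03125 + 0.015625 + 0.0078125 + 0.00390625 + 0.00390625
    = 240/256 = 0.9375
Since 0.9375 <= 1, Kraft's inequality IS satisfied.
A prefix code with these lengths CAN exist.

Kraft sum = 0.9375. Satisfied.


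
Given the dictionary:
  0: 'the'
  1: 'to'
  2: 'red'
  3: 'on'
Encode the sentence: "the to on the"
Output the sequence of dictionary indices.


Look up each word in the dictionary:
  'the' -> 0
  'to' -> 1
  'on' -> 3
  'the' -> 0

Encoded: [0, 1, 3, 0]


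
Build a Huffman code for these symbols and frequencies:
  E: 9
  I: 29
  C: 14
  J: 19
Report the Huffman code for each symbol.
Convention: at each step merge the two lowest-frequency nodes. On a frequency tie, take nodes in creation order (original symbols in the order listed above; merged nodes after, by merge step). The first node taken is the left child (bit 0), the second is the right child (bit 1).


Huffman tree construction:
Step 1: Merge E(9) + C(14) = 23
Step 2: Merge J(19) + (E+C)(23) = 42
Step 3: Merge I(29) + (J+(E+C))(42) = 71
Read each symbol's code off the tree from the root (left child = 0, right child = 1).

Codes:
  E: 110 (length 3)
  I: 0 (length 1)
  C: 111 (length 3)
  J: 10 (length 2)
Average code length: 136/71 = 1.9155 bits/symbol


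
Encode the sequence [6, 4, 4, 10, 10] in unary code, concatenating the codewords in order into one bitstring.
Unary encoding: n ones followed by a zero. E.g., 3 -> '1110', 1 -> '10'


Encode each number as n ones followed by a terminating 0:
  6 -> 1111110 (7 bits)
  4 -> 11110 (5 bits)
  4 -> 11110 (5 bits)
  10 -> 11111111110 (11 bits)
  10 -> 11111111110 (11 bits)
Total length = 7 + 5 + 5 + 11 + 11 = 39 bits.

Unary([6, 4, 4, 10, 10]) = 111111011110111101111111111011111111110 (39 bits)


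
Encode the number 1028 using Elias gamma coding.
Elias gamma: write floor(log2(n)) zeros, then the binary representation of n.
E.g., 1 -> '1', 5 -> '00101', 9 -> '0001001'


num_bits = floor(log2(1028)) + 1 = 11
leading_zeros = num_bits - 1 = 10
binary(1028) = 10000000100

Elias gamma(1028) = '0000000000' + '10000000100' = 000000000010000000100 (21 bits)


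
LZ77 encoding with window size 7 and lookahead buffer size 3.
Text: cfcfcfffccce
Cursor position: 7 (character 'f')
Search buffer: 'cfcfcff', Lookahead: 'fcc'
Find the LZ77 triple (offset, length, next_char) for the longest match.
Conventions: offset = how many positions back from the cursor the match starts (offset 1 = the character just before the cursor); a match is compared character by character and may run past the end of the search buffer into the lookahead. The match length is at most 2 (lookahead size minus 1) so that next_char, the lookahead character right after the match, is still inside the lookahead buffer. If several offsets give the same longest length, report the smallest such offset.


Try each offset into the search buffer:
  offset=1 (pos 6, char 'f'): match length 1
  offset=2 (pos 5, char 'f'): match length 1
  offset=3 (pos 4, char 'c'): match length 0
  offset=4 (pos 3, char 'f'): match length 2
  offset=5 (pos 2, char 'c'): match length 0
  offset=6 (pos 1, char 'f'): match length 2
  offset=7 (pos 0, char 'c'): match length 0
Longest match has length 2, found at offsets 4, 6; take the smallest, offset 4.
next_char = character at position 7 + 2 = 9 -> 'c'

Best match: offset=4, length=2 (matching 'fc' starting at position 3)
LZ77 triple: (4, 2, 'c')


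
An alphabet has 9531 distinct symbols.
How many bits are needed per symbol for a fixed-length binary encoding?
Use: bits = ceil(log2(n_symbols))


log2(9531) = 13.2184
Bracket: 2^13 = 8192 < 9531 <= 2^14 = 16384
So ceil(log2(9531)) = 14

bits = ceil(log2(9531)) = ceil(13.2184) = 14 bits


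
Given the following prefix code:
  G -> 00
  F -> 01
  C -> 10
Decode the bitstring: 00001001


Decoding step by step:
Bits 00 -> G
Bits 00 -> G
Bits 10 -> C
Bits 01 -> F


Decoded message: GGCF


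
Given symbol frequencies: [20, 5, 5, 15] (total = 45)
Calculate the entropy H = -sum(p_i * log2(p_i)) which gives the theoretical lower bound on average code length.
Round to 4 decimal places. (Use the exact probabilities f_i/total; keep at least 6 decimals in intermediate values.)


Per-symbol terms -p_i * log2(p_i) with p_i = f_i/45:
  p = 20/45 = 0.444444: log2(p) = -1.169925, -p*log2(p) = 0.519967
  p = 5/45 = 0.111111: log2(p) = -3.169925, -p*log2(p) = 0.352214
  p = 5/45 = 0.111111: log2(p) = -3.169925, -p*log2(p) = 0.352214
  p = 15/45 = 0.333333: log2(p) = -1.584963, -p*log2(p) = 0.528321
H = 0.519967 + 0.352214 + 0.352214 + 0.528321 = 1.752716

H = 1.7527 bits/symbol


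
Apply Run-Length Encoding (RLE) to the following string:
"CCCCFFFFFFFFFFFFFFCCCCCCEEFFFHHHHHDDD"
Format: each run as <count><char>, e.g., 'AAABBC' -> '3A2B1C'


Scanning runs left to right:
  i=0: run of 'C' x 4 -> '4C'
  i=4: run of 'F' x 14 -> '14F'
  i=18: run of 'C' x 6 -> '6C'
  i=24: run of 'E' x 2 -> '2E'
  i=26: run of 'F' x 3 -> '3F'
  i=29: run of 'H' x 5 -> '5H'
  i=34: run of 'D' x 3 -> '3D'

RLE = 4C14F6C2E3F5H3D


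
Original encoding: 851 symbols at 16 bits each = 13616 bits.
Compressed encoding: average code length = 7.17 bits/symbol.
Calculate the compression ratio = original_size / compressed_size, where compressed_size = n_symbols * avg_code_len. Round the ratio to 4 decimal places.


original_size = n_symbols * orig_bits = 851 * 16 = 13616 bits
compressed_size = n_symbols * avg_code_len = 851 * 7.17 = 6101.67 bits
ratio = original_size / compressed_size = 13616 / 6101.67 = 2.2315

Compression ratio = 2.2315


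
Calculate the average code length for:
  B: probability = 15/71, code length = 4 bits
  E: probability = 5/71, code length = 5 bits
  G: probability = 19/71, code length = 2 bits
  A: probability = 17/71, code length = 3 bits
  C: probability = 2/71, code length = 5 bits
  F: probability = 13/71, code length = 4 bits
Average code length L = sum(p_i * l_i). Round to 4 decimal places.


Weighted contributions p_i * l_i:
  B: (15/71) * 4 = 60/71
  E: (5/71) * 5 = 25/71
  G: (19/71) * 2 = 38/71
  A: (17/71) * 3 = 51/71
  C: (2/71) * 5 = 10/71
  F: (13/71) * 4 = 52/71
Sum = (60 + 25 + 38 + 51 + 10 + 52)/71 = 236/71

L = 236/71 = 3.3239 bits/symbol


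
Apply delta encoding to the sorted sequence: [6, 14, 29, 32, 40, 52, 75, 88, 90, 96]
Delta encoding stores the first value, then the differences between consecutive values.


First value: 6
Deltas:
  14 - 6 = 8
  29 - 14 = 15
  32 - 29 = 3
  40 - 32 = 8
  52 - 40 = 12
  75 - 52 = 23
  88 - 75 = 13
  90 - 88 = 2
  96 - 90 = 6


Delta encoded: [6, 8, 15, 3, 8, 12, 23, 13, 2, 6]


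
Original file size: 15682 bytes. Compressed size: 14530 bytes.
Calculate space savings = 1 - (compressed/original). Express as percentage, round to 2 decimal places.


ratio = compressed/original = 14530/15682 = 0.92654
savings = 1 - ratio = 1 - 0.92654 = 0.07346
as a percentage: 0.07346 * 100 = 7.35%

Space savings = 1 - 14530/15682 = 7.35%


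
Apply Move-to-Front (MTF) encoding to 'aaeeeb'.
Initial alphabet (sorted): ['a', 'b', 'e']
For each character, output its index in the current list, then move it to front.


MTF encoding:
'a': index 0 in ['a', 'b', 'e'] -> ['a', 'b', 'e']
'a': index 0 in ['a', 'b', 'e'] -> ['a', 'b', 'e']
'e': index 2 in ['a', 'b', 'e'] -> ['e', 'a', 'b']
'e': index 0 in ['e', 'a', 'b'] -> ['e', 'a', 'b']
'e': index 0 in ['e', 'a', 'b'] -> ['e', 'a', 'b']
'b': index 2 in ['e', 'a', 'b'] -> ['b', 'e', 'a']


Output: [0, 0, 2, 0, 0, 2]


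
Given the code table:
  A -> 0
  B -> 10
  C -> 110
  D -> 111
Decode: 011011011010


Decoding:
0 -> A
110 -> C
110 -> C
110 -> C
10 -> B


Result: ACCCB


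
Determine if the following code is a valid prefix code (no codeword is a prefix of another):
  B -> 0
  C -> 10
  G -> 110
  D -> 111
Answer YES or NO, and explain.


Checking each pair (does one codeword prefix another?):
  B='0' vs C='10': no prefix
  B='0' vs G='110': no prefix
  B='0' vs D='111': no prefix
  C='10' vs B='0': no prefix
  C='10' vs G='110': no prefix
  C='10' vs D='111': no prefix
  G='110' vs B='0': no prefix
  G='110' vs C='10': no prefix
  G='110' vs D='111': no prefix
  D='111' vs B='0': no prefix
  D='111' vs C='10': no prefix
  D='111' vs G='110': no prefix
No violation found over all pairs.

YES -- this is a valid prefix code. No codeword is a prefix of any other codeword.


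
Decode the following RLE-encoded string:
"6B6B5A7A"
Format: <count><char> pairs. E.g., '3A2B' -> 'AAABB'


Expanding each <count><char> pair:
  6B -> 'BBBBBB'
  6B -> 'BBBBBB'
  5A -> 'AAAAA'
  7A -> 'AAAAAAA'

Decoded = BBBBBBBBBBBBAAAAAAAAAAAA


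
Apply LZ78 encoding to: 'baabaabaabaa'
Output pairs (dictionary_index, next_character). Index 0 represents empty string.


LZ78 encoding steps:
Dictionary: {0: ''}
Step 1: w='' (idx 0), next='b' -> output (0, 'b'), add 'b' as idx 1
Step 2: w='' (idx 0), next='a' -> output (0, 'a'), add 'a' as idx 2
Step 3: w='a' (idx 2), next='b' -> output (2, 'b'), add 'ab' as idx 3
Step 4: w='a' (idx 2), next='a' -> output (2, 'a'), add 'aa' as idx 4
Step 5: w='b' (idx 1), next='a' -> output (1, 'a'), add 'ba' as idx 5
Step 6: w='ab' (idx 3), next='a' -> output (3, 'a'), add 'aba' as idx 6
Step 7: w='a' (idx 2), end of input -> output (2, '')


Encoded: [(0, 'b'), (0, 'a'), (2, 'b'), (2, 'a'), (1, 'a'), (3, 'a'), (2, '')]


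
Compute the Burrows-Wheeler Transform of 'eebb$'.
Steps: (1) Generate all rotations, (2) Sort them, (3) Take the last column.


Rotations (sorted):
  0: $eebb -> last char: b
  1: b$eeb -> last char: b
  2: bb$ee -> last char: e
  3: ebb$e -> last char: e
  4: eebb$ -> last char: $


BWT = bbee$


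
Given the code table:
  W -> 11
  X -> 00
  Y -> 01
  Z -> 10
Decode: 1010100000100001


Decoding:
10 -> Z
10 -> Z
10 -> Z
00 -> X
00 -> X
10 -> Z
00 -> X
01 -> Y


Result: ZZZXXZXY


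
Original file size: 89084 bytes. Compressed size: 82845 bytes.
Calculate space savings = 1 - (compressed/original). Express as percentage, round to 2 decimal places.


ratio = compressed/original = 82845/89084 = 0.929965
savings = 1 - ratio = 1 - 0.929965 = 0.070035
as a percentage: 0.070035 * 100 = 7.0%

Space savings = 1 - 82845/89084 = 7.0%


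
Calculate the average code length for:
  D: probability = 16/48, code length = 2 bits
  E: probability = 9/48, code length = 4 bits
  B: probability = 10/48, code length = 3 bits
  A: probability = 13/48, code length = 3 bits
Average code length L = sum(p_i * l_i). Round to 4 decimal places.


Weighted contributions p_i * l_i:
  D: (16/48) * 2 = 32/48
  E: (9/48) * 4 = 36/48
  B: (10/48) * 3 = 30/48
  A: (13/48) * 3 = 39/48
Sum = (32 + 36 + 30 + 39)/48 = 137/48

L = 137/48 = 2.8542 bits/symbol


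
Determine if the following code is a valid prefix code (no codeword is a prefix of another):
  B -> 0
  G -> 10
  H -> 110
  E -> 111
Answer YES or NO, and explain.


Checking each pair (does one codeword prefix another?):
  B='0' vs G='10': no prefix
  B='0' vs H='110': no prefix
  B='0' vs E='111': no prefix
  G='10' vs B='0': no prefix
  G='10' vs H='110': no prefix
  G='10' vs E='111': no prefix
  H='110' vs B='0': no prefix
  H='110' vs G='10': no prefix
  H='110' vs E='111': no prefix
  E='111' vs B='0': no prefix
  E='111' vs G='10': no prefix
  E='111' vs H='110': no prefix
No violation found over all pairs.

YES -- this is a valid prefix code. No codeword is a prefix of any other codeword.


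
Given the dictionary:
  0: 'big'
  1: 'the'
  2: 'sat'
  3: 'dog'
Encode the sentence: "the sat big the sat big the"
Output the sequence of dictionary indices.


Look up each word in the dictionary:
  'the' -> 1
  'sat' -> 2
  'big' -> 0
  'the' -> 1
  'sat' -> 2
  'big' -> 0
  'the' -> 1

Encoded: [1, 2, 0, 1, 2, 0, 1]


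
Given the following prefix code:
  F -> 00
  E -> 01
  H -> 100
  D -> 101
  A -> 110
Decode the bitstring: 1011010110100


Decoding step by step:
Bits 101 -> D
Bits 101 -> D
Bits 01 -> E
Bits 101 -> D
Bits 00 -> F


Decoded message: DDEDF


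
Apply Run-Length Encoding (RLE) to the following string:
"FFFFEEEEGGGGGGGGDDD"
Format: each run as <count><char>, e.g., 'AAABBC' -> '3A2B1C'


Scanning runs left to right:
  i=0: run of 'F' x 4 -> '4F'
  i=4: run of 'E' x 4 -> '4E'
  i=8: run of 'G' x 8 -> '8G'
  i=16: run of 'D' x 3 -> '3D'

RLE = 4F4E8G3D


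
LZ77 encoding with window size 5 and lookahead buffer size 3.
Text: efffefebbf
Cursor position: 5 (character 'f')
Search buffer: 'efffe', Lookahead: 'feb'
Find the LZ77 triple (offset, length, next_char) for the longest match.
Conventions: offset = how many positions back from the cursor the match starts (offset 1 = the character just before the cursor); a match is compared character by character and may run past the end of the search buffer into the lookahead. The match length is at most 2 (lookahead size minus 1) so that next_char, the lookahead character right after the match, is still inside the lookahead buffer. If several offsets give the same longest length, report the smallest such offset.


Try each offset into the search buffer:
  offset=1 (pos 4, char 'e'): match length 0
  offset=2 (pos 3, char 'f'): match length 2
  offset=3 (pos 2, char 'f'): match length 1
  offset=4 (pos 1, char 'f'): match length 1
  offset=5 (pos 0, char 'e'): match length 0
Longest match has length 2 at offset 2.
next_char = character at position 5 + 2 = 7 -> 'b'

Best match: offset=2, length=2 (matching 'fe' starting at position 3)
LZ77 triple: (2, 2, 'b')


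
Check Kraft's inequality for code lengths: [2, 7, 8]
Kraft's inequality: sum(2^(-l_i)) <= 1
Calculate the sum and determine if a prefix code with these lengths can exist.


Sum = 2^(-2) + 2^(-7) + 2^(-8)
    = 0.25 + 0.0078125 + 0.00390625
    = 67/256 = 0.26171875
Since 0.26171875 <= 1, Kraft's inequality IS satisfied.
A prefix code with these lengths CAN exist.

Kraft sum = 0.26171875. Satisfied.


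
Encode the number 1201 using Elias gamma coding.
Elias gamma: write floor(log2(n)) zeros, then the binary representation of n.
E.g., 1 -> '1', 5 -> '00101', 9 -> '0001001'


num_bits = floor(log2(1201)) + 1 = 11
leading_zeros = num_bits - 1 = 10
binary(1201) = 10010110001

Elias gamma(1201) = '0000000000' + '10010110001' = 000000000010010110001 (21 bits)


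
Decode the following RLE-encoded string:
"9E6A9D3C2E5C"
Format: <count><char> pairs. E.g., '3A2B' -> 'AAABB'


Expanding each <count><char> pair:
  9E -> 'EEEEEEEEE'
  6A -> 'AAAAAA'
  9D -> 'DDDDDDDDD'
  3C -> 'CCC'
  2E -> 'EE'
  5C -> 'CCCCC'

Decoded = EEEEEEEEEAAAAAADDDDDDDDDCCCEECCCCC


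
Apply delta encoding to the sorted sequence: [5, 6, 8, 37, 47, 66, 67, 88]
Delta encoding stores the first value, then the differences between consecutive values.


First value: 5
Deltas:
  6 - 5 = 1
  8 - 6 = 2
  37 - 8 = 29
  47 - 37 = 10
  66 - 47 = 19
  67 - 66 = 1
  88 - 67 = 21


Delta encoded: [5, 1, 2, 29, 10, 19, 1, 21]


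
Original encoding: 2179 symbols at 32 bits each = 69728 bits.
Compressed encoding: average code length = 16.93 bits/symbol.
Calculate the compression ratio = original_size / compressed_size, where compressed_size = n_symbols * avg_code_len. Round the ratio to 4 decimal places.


original_size = n_symbols * orig_bits = 2179 * 32 = 69728 bits
compressed_size = n_symbols * avg_code_len = 2179 * 16.93 = 36890.47 bits
ratio = original_size / compressed_size = 69728 / 36890.47 = 1.8901

Compression ratio = 1.8901


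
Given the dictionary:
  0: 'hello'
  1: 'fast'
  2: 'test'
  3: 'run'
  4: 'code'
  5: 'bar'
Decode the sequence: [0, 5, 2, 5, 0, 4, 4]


Look up each index in the dictionary:
  0 -> 'hello'
  5 -> 'bar'
  2 -> 'test'
  5 -> 'bar'
  0 -> 'hello'
  4 -> 'code'
  4 -> 'code'

Decoded: "hello bar test bar hello code code"


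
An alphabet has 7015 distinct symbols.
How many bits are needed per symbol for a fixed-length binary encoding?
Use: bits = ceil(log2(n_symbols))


log2(7015) = 12.7762
Bracket: 2^12 = 4096 < 7015 <= 2^13 = 8192
So ceil(log2(7015)) = 13

bits = ceil(log2(7015)) = ceil(12.7762) = 13 bits


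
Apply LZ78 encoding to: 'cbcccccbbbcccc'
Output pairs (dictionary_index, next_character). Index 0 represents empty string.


LZ78 encoding steps:
Dictionary: {0: ''}
Step 1: w='' (idx 0), next='c' -> output (0, 'c'), add 'c' as idx 1
Step 2: w='' (idx 0), next='b' -> output (0, 'b'), add 'b' as idx 2
Step 3: w='c' (idx 1), next='c' -> output (1, 'c'), add 'cc' as idx 3
Step 4: w='cc' (idx 3), next='c' -> output (3, 'c'), add 'ccc' as idx 4
Step 5: w='b' (idx 2), next='b' -> output (2, 'b'), add 'bb' as idx 5
Step 6: w='b' (idx 2), next='c' -> output (2, 'c'), add 'bc' as idx 6
Step 7: w='ccc' (idx 4), end of input -> output (4, '')


Encoded: [(0, 'c'), (0, 'b'), (1, 'c'), (3, 'c'), (2, 'b'), (2, 'c'), (4, '')]


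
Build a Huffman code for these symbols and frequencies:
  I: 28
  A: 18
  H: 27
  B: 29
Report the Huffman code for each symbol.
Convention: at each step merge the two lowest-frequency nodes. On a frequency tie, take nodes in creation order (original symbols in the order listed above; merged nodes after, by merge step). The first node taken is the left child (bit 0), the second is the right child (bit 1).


Huffman tree construction:
Step 1: Merge A(18) + H(27) = 45
Step 2: Merge I(28) + B(29) = 57
Step 3: Merge (A+H)(45) + (I+B)(57) = 102
Read each symbol's code off the tree from the root (left child = 0, right child = 1).

Codes:
  I: 10 (length 2)
  A: 00 (length 2)
  H: 01 (length 2)
  B: 11 (length 2)
Average code length: 204/102 = 2.0000 bits/symbol


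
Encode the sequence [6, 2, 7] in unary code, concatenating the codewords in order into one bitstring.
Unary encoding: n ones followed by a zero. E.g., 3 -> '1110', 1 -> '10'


Encode each number as n ones followed by a terminating 0:
  6 -> 1111110 (7 bits)
  2 -> 110 (3 bits)
  7 -> 11111110 (8 bits)
Total length = 7 + 3 + 8 = 18 bits.

Unary([6, 2, 7]) = 111111011011111110 (18 bits)


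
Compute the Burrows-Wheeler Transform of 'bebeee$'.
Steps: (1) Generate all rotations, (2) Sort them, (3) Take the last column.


Rotations (sorted):
  0: $bebeee -> last char: e
  1: bebeee$ -> last char: $
  2: beee$be -> last char: e
  3: e$bebee -> last char: e
  4: ebeee$b -> last char: b
  5: ee$bebe -> last char: e
  6: eee$beb -> last char: b


BWT = e$eebeb


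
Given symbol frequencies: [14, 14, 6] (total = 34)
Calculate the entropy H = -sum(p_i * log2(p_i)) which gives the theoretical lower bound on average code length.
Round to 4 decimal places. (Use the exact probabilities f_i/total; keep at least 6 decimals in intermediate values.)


Per-symbol terms -p_i * log2(p_i) with p_i = f_i/34:
  p = 14/34 = 0.411765: log2(p) = -1.280108, -p*log2(p) = 0.527103
  p = 14/34 = 0.411765: log2(p) = -1.280108, -p*log2(p) = 0.527103
  p = 6/34 = 0.176471: log2(p) = -2.502500, -p*log2(p) = 0.441618
H = 0.527103 + 0.527103 + 0.441618 = 1.495824

H = 1.4958 bits/symbol


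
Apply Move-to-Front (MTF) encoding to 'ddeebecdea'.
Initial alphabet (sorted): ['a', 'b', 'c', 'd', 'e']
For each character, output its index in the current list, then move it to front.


MTF encoding:
'd': index 3 in ['a', 'b', 'c', 'd', 'e'] -> ['d', 'a', 'b', 'c', 'e']
'd': index 0 in ['d', 'a', 'b', 'c', 'e'] -> ['d', 'a', 'b', 'c', 'e']
'e': index 4 in ['d', 'a', 'b', 'c', 'e'] -> ['e', 'd', 'a', 'b', 'c']
'e': index 0 in ['e', 'd', 'a', 'b', 'c'] -> ['e', 'd', 'a', 'b', 'c']
'b': index 3 in ['e', 'd', 'a', 'b', 'c'] -> ['b', 'e', 'd', 'a', 'c']
'e': index 1 in ['b', 'e', 'd', 'a', 'c'] -> ['e', 'b', 'd', 'a', 'c']
'c': index 4 in ['e', 'b', 'd', 'a', 'c'] -> ['c', 'e', 'b', 'd', 'a']
'd': index 3 in ['c', 'e', 'b', 'd', 'a'] -> ['d', 'c', 'e', 'b', 'a']
'e': index 2 in ['d', 'c', 'e', 'b', 'a'] -> ['e', 'd', 'c', 'b', 'a']
'a': index 4 in ['e', 'd', 'c', 'b', 'a'] -> ['a', 'e', 'd', 'c', 'b']


Output: [3, 0, 4, 0, 3, 1, 4, 3, 2, 4]


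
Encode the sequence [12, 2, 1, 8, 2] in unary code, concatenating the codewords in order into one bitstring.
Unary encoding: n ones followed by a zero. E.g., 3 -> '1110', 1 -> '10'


Encode each number as n ones followed by a terminating 0:
  12 -> 1111111111110 (13 bits)
  2 -> 110 (3 bits)
  1 -> 10 (2 bits)
  8 -> 111111110 (9 bits)
  2 -> 110 (3 bits)
Total length = 13 + 3 + 2 + 9 + 3 = 30 bits.

Unary([12, 2, 1, 8, 2]) = 111111111111011010111111110110 (30 bits)


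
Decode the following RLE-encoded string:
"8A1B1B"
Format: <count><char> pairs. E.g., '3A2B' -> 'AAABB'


Expanding each <count><char> pair:
  8A -> 'AAAAAAAA'
  1B -> 'B'
  1B -> 'B'

Decoded = AAAAAAAABB


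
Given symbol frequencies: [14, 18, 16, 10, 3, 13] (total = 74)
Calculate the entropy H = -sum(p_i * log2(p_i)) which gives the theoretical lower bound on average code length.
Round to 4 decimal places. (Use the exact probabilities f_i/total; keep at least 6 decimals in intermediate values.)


Per-symbol terms -p_i * log2(p_i) with p_i = f_i/74:
  p = 14/74 = 0.189189: log2(p) = -2.402098, -p*log2(p) = 0.454451
  p = 18/74 = 0.243243: log2(p) = -2.039528, -p*log2(p) = 0.496101
  p = 16/74 = 0.216216: log2(p) = -2.209453, -p*log2(p) = 0.477720
  p = 10/74 = 0.135135: log2(p) = -2.887525, -p*log2(p) = 0.390206
  p = 3/74 = 0.040541: log2(p) = -4.624491, -p*log2(p) = 0.187479
  p = 13/74 = 0.175676: log2(p) = -2.509014, -p*log2(p) = 0.440773
H = 0.454451 + 0.496101 + 0.477720 + 0.390206 + 0.187479 + 0.440773 = 2.446730

H = 2.4467 bits/symbol


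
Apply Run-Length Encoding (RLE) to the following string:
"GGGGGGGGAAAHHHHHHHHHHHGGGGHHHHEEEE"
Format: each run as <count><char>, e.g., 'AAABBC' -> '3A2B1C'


Scanning runs left to right:
  i=0: run of 'G' x 8 -> '8G'
  i=8: run of 'A' x 3 -> '3A'
  i=11: run of 'H' x 11 -> '11H'
  i=22: run of 'G' x 4 -> '4G'
  i=26: run of 'H' x 4 -> '4H'
  i=30: run of 'E' x 4 -> '4E'

RLE = 8G3A11H4G4H4E


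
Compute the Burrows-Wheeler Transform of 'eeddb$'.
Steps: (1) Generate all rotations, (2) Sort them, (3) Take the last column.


Rotations (sorted):
  0: $eeddb -> last char: b
  1: b$eedd -> last char: d
  2: db$eed -> last char: d
  3: ddb$ee -> last char: e
  4: eddb$e -> last char: e
  5: eeddb$ -> last char: $


BWT = bddee$


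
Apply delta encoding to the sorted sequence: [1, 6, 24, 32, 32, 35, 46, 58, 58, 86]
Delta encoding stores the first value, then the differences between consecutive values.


First value: 1
Deltas:
  6 - 1 = 5
  24 - 6 = 18
  32 - 24 = 8
  32 - 32 = 0
  35 - 32 = 3
  46 - 35 = 11
  58 - 46 = 12
  58 - 58 = 0
  86 - 58 = 28


Delta encoded: [1, 5, 18, 8, 0, 3, 11, 12, 0, 28]


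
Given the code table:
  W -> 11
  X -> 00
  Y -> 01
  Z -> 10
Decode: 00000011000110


Decoding:
00 -> X
00 -> X
00 -> X
11 -> W
00 -> X
01 -> Y
10 -> Z


Result: XXXWXYZ


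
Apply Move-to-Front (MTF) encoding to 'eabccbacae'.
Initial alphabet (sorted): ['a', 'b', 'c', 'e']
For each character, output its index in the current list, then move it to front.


MTF encoding:
'e': index 3 in ['a', 'b', 'c', 'e'] -> ['e', 'a', 'b', 'c']
'a': index 1 in ['e', 'a', 'b', 'c'] -> ['a', 'e', 'b', 'c']
'b': index 2 in ['a', 'e', 'b', 'c'] -> ['b', 'a', 'e', 'c']
'c': index 3 in ['b', 'a', 'e', 'c'] -> ['c', 'b', 'a', 'e']
'c': index 0 in ['c', 'b', 'a', 'e'] -> ['c', 'b', 'a', 'e']
'b': index 1 in ['c', 'b', 'a', 'e'] -> ['b', 'c', 'a', 'e']
'a': index 2 in ['b', 'c', 'a', 'e'] -> ['a', 'b', 'c', 'e']
'c': index 2 in ['a', 'b', 'c', 'e'] -> ['c', 'a', 'b', 'e']
'a': index 1 in ['c', 'a', 'b', 'e'] -> ['a', 'c', 'b', 'e']
'e': index 3 in ['a', 'c', 'b', 'e'] -> ['e', 'a', 'c', 'b']


Output: [3, 1, 2, 3, 0, 1, 2, 2, 1, 3]


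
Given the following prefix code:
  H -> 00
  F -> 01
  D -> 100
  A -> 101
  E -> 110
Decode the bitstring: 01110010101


Decoding step by step:
Bits 01 -> F
Bits 110 -> E
Bits 01 -> F
Bits 01 -> F
Bits 01 -> F


Decoded message: FEFFF


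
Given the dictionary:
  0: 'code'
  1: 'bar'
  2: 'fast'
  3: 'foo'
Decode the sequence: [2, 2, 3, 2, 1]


Look up each index in the dictionary:
  2 -> 'fast'
  2 -> 'fast'
  3 -> 'foo'
  2 -> 'fast'
  1 -> 'bar'

Decoded: "fast fast foo fast bar"


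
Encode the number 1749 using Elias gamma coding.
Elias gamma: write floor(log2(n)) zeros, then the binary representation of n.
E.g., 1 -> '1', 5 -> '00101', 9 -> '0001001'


num_bits = floor(log2(1749)) + 1 = 11
leading_zeros = num_bits - 1 = 10
binary(1749) = 11011010101

Elias gamma(1749) = '0000000000' + '11011010101' = 000000000011011010101 (21 bits)


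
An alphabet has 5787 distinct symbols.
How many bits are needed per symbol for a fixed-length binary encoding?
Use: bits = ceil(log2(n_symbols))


log2(5787) = 12.4986
Bracket: 2^12 = 4096 < 5787 <= 2^13 = 8192
So ceil(log2(5787)) = 13

bits = ceil(log2(5787)) = ceil(12.4986) = 13 bits


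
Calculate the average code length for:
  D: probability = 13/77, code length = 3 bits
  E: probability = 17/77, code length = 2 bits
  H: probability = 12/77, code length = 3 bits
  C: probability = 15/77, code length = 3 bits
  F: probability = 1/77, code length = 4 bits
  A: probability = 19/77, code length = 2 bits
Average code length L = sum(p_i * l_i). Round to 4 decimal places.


Weighted contributions p_i * l_i:
  D: (13/77) * 3 = 39/77
  E: (17/77) * 2 = 34/77
  H: (12/77) * 3 = 36/77
  C: (15/77) * 3 = 45/77
  F: (1/77) * 4 = 4/77
  A: (19/77) * 2 = 38/77
Sum = (39 + 34 + 36 + 45 + 4 + 38)/77 = 196/77

L = 196/77 = 2.5455 bits/symbol


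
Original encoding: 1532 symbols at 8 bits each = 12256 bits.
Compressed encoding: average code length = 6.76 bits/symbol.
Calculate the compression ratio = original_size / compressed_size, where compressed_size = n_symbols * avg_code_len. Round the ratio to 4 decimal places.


original_size = n_symbols * orig_bits = 1532 * 8 = 12256 bits
compressed_size = n_symbols * avg_code_len = 1532 * 6.76 = 10356.32 bits
ratio = original_size / compressed_size = 12256 / 10356.32 = 1.1834

Compression ratio = 1.1834


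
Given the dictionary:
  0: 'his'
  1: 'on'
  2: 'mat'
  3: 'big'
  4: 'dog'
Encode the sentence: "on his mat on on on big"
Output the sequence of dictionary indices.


Look up each word in the dictionary:
  'on' -> 1
  'his' -> 0
  'mat' -> 2
  'on' -> 1
  'on' -> 1
  'on' -> 1
  'big' -> 3

Encoded: [1, 0, 2, 1, 1, 1, 3]


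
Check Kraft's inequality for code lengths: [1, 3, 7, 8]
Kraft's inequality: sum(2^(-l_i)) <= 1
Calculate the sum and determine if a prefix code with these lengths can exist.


Sum = 2^(-1) + 2^(-3) + 2^(-7) + 2^(-8)
    = 0.5 + 0.125 + 0.0078125 + 0.00390625
    = 163/256 = 0.63671875
Since 0.63671875 <= 1, Kraft's inequality IS satisfied.
A prefix code with these lengths CAN exist.

Kraft sum = 0.63671875. Satisfied.


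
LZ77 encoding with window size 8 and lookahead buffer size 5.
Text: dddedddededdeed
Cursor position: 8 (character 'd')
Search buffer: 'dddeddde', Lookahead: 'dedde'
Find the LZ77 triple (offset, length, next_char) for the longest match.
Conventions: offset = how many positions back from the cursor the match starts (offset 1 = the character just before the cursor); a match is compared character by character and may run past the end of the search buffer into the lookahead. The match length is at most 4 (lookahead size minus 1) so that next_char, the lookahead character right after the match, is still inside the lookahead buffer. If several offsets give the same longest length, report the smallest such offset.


Try each offset into the search buffer:
  offset=1 (pos 7, char 'e'): match length 0
  offset=2 (pos 6, char 'd'): match length 3
  offset=3 (pos 5, char 'd'): match length 1
  offset=4 (pos 4, char 'd'): match length 1
  offset=5 (pos 3, char 'e'): match length 0
  offset=6 (pos 2, char 'd'): match length 4
  offset=7 (pos 1, char 'd'): match length 1
  offset=8 (pos 0, char 'd'): match length 1
Longest match has length 4 at offset 6.
next_char = character at position 8 + 4 = 12 -> 'e'

Best match: offset=6, length=4 (matching 'dedd' starting at position 2)
LZ77 triple: (6, 4, 'e')


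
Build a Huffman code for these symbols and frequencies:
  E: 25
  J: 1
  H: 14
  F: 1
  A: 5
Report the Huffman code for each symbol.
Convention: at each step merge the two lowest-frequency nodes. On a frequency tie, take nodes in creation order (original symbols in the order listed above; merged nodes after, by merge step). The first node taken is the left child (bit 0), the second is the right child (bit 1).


Huffman tree construction:
Step 1: Merge J(1) + F(1) = 2
Step 2: Merge (J+F)(2) + A(5) = 7
Step 3: Merge ((J+F)+A)(7) + H(14) = 21
Step 4: Merge (((J+F)+A)+H)(21) + E(25) = 46
Read each symbol's code off the tree from the root (left child = 0, right child = 1).

Codes:
  E: 1 (length 1)
  J: 0000 (length 4)
  H: 01 (length 2)
  F: 0001 (length 4)
  A: 001 (length 3)
Average code length: 76/46 = 1.6522 bits/symbol


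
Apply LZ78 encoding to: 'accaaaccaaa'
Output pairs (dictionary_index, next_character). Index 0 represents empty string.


LZ78 encoding steps:
Dictionary: {0: ''}
Step 1: w='' (idx 0), next='a' -> output (0, 'a'), add 'a' as idx 1
Step 2: w='' (idx 0), next='c' -> output (0, 'c'), add 'c' as idx 2
Step 3: w='c' (idx 2), next='a' -> output (2, 'a'), add 'ca' as idx 3
Step 4: w='a' (idx 1), next='a' -> output (1, 'a'), add 'aa' as idx 4
Step 5: w='c' (idx 2), next='c' -> output (2, 'c'), add 'cc' as idx 5
Step 6: w='aa' (idx 4), next='a' -> output (4, 'a'), add 'aaa' as idx 6


Encoded: [(0, 'a'), (0, 'c'), (2, 'a'), (1, 'a'), (2, 'c'), (4, 'a')]


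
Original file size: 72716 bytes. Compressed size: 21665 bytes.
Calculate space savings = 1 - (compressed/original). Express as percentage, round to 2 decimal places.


ratio = compressed/original = 21665/72716 = 0.29794
savings = 1 - ratio = 1 - 0.29794 = 0.70206
as a percentage: 0.70206 * 100 = 70.21%

Space savings = 1 - 21665/72716 = 70.21%


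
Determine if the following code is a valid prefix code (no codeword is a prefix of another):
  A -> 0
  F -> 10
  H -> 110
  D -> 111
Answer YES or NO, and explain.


Checking each pair (does one codeword prefix another?):
  A='0' vs F='10': no prefix
  A='0' vs H='110': no prefix
  A='0' vs D='111': no prefix
  F='10' vs A='0': no prefix
  F='10' vs H='110': no prefix
  F='10' vs D='111': no prefix
  H='110' vs A='0': no prefix
  H='110' vs F='10': no prefix
  H='110' vs D='111': no prefix
  D='111' vs A='0': no prefix
  D='111' vs F='10': no prefix
  D='111' vs H='110': no prefix
No violation found over all pairs.

YES -- this is a valid prefix code. No codeword is a prefix of any other codeword.


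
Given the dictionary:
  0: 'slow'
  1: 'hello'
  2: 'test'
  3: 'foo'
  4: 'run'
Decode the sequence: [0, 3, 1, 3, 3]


Look up each index in the dictionary:
  0 -> 'slow'
  3 -> 'foo'
  1 -> 'hello'
  3 -> 'foo'
  3 -> 'foo'

Decoded: "slow foo hello foo foo"


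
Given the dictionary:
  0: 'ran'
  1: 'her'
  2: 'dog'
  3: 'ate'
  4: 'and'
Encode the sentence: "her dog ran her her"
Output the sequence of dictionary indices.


Look up each word in the dictionary:
  'her' -> 1
  'dog' -> 2
  'ran' -> 0
  'her' -> 1
  'her' -> 1

Encoded: [1, 2, 0, 1, 1]


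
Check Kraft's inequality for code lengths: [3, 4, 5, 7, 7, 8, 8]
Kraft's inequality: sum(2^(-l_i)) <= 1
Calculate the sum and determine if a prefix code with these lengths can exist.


Sum = 2^(-3) + 2^(-4) + 2^(-5) + 2^(-7) + 2^(-7) + 2^(-8) + 2^(-8)
    = 0.125 + 0.0625 + 0.03125 + 0.0078125 + 0.0078125 + 0.00390625 + 0.00390625
    = 62/256 = 0.2421875
Since 0.2421875 <= 1, Kraft's inequality IS satisfied.
A prefix code with these lengths CAN exist.

Kraft sum = 0.2421875. Satisfied.


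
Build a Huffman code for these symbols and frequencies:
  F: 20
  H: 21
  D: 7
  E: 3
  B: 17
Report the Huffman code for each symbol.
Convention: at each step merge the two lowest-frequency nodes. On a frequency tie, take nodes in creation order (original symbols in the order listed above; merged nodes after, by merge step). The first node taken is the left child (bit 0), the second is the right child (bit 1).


Huffman tree construction:
Step 1: Merge E(3) + D(7) = 10
Step 2: Merge (E+D)(10) + B(17) = 27
Step 3: Merge F(20) + H(21) = 41
Step 4: Merge ((E+D)+B)(27) + (F+H)(41) = 68
Read each symbol's code off the tree from the root (left child = 0, right child = 1).

Codes:
  F: 10 (length 2)
  H: 11 (length 2)
  D: 001 (length 3)
  E: 000 (length 3)
  B: 01 (length 2)
Average code length: 146/68 = 2.1471 bits/symbol


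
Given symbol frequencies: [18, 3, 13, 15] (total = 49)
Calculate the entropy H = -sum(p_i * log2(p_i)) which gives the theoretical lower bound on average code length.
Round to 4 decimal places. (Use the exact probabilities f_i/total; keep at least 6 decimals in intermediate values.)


Per-symbol terms -p_i * log2(p_i) with p_i = f_i/49:
  p = 18/49 = 0.367347: log2(p) = -1.444785, -p*log2(p) = 0.530737
  p = 3/49 = 0.061224: log2(p) = -4.029747, -p*log2(p) = 0.246719
  p = 13/49 = 0.265306: log2(p) = -1.914270, -p*log2(p) = 0.507868
  p = 15/49 = 0.306122: log2(p) = -1.707819, -p*log2(p) = 0.522802
H = 0.530737 + 0.246719 + 0.507868 + 0.522802 = 1.808126

H = 1.8081 bits/symbol


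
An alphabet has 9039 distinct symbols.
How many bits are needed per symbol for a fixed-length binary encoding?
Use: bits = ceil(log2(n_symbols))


log2(9039) = 13.1419
Bracket: 2^13 = 8192 < 9039 <= 2^14 = 16384
So ceil(log2(9039)) = 14

bits = ceil(log2(9039)) = ceil(13.1419) = 14 bits


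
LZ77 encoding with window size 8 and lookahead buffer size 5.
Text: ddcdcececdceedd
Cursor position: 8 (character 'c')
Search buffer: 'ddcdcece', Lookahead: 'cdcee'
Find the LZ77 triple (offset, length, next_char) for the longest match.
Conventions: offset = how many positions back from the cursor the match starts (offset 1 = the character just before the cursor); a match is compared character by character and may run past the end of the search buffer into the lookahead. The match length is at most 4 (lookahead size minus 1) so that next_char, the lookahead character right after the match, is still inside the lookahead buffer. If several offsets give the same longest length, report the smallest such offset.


Try each offset into the search buffer:
  offset=1 (pos 7, char 'e'): match length 0
  offset=2 (pos 6, char 'c'): match length 1
  offset=3 (pos 5, char 'e'): match length 0
  offset=4 (pos 4, char 'c'): match length 1
  offset=5 (pos 3, char 'd'): match length 0
  offset=6 (pos 2, char 'c'): match length 4
  offset=7 (pos 1, char 'd'): match length 0
  offset=8 (pos 0, char 'd'): match length 0
Longest match has length 4 at offset 6.
next_char = character at position 8 + 4 = 12 -> 'e'

Best match: offset=6, length=4 (matching 'cdce' starting at position 2)
LZ77 triple: (6, 4, 'e')


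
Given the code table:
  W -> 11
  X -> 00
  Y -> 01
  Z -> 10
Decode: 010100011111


Decoding:
01 -> Y
01 -> Y
00 -> X
01 -> Y
11 -> W
11 -> W


Result: YYXYWW


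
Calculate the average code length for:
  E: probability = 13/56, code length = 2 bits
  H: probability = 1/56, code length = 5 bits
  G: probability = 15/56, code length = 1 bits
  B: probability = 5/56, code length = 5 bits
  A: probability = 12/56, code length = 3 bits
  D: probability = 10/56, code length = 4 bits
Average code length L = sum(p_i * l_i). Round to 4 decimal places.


Weighted contributions p_i * l_i:
  E: (13/56) * 2 = 26/56
  H: (1/56) * 5 = 5/56
  G: (15/56) * 1 = 15/56
  B: (5/56) * 5 = 25/56
  A: (12/56) * 3 = 36/56
  D: (10/56) * 4 = 40/56
Sum = (26 + 5 + 15 + 25 + 36 + 40)/56 = 147/56

L = 147/56 = 2.6250 bits/symbol


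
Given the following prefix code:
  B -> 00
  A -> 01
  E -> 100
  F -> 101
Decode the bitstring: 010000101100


Decoding step by step:
Bits 01 -> A
Bits 00 -> B
Bits 00 -> B
Bits 101 -> F
Bits 100 -> E


Decoded message: ABBFE


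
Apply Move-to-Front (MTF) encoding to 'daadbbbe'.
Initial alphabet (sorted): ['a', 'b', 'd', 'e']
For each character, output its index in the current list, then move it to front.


MTF encoding:
'd': index 2 in ['a', 'b', 'd', 'e'] -> ['d', 'a', 'b', 'e']
'a': index 1 in ['d', 'a', 'b', 'e'] -> ['a', 'd', 'b', 'e']
'a': index 0 in ['a', 'd', 'b', 'e'] -> ['a', 'd', 'b', 'e']
'd': index 1 in ['a', 'd', 'b', 'e'] -> ['d', 'a', 'b', 'e']
'b': index 2 in ['d', 'a', 'b', 'e'] -> ['b', 'd', 'a', 'e']
'b': index 0 in ['b', 'd', 'a', 'e'] -> ['b', 'd', 'a', 'e']
'b': index 0 in ['b', 'd', 'a', 'e'] -> ['b', 'd', 'a', 'e']
'e': index 3 in ['b', 'd', 'a', 'e'] -> ['e', 'b', 'd', 'a']


Output: [2, 1, 0, 1, 2, 0, 0, 3]


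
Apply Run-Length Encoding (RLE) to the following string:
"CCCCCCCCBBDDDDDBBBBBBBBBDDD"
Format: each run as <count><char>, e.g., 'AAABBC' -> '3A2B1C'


Scanning runs left to right:
  i=0: run of 'C' x 8 -> '8C'
  i=8: run of 'B' x 2 -> '2B'
  i=10: run of 'D' x 5 -> '5D'
  i=15: run of 'B' x 9 -> '9B'
  i=24: run of 'D' x 3 -> '3D'

RLE = 8C2B5D9B3D


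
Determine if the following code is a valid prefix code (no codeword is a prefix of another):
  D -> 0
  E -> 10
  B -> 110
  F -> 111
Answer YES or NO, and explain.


Checking each pair (does one codeword prefix another?):
  D='0' vs E='10': no prefix
  D='0' vs B='110': no prefix
  D='0' vs F='111': no prefix
  E='10' vs D='0': no prefix
  E='10' vs B='110': no prefix
  E='10' vs F='111': no prefix
  B='110' vs D='0': no prefix
  B='110' vs E='10': no prefix
  B='110' vs F='111': no prefix
  F='111' vs D='0': no prefix
  F='111' vs E='10': no prefix
  F='111' vs B='110': no prefix
No violation found over all pairs.

YES -- this is a valid prefix code. No codeword is a prefix of any other codeword.


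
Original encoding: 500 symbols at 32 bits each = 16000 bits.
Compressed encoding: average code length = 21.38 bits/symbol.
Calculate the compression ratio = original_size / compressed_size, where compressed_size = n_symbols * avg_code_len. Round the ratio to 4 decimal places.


original_size = n_symbols * orig_bits = 500 * 32 = 16000 bits
compressed_size = n_symbols * avg_code_len = 500 * 21.38 = 10690.0 bits
ratio = original_size / compressed_size = 16000 / 10690.0 = 1.4967

Compression ratio = 1.4967


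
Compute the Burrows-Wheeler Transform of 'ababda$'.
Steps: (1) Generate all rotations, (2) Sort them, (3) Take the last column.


Rotations (sorted):
  0: $ababda -> last char: a
  1: a$ababd -> last char: d
  2: ababda$ -> last char: $
  3: abda$ab -> last char: b
  4: babda$a -> last char: a
  5: bda$aba -> last char: a
  6: da$abab -> last char: b


BWT = ad$baab


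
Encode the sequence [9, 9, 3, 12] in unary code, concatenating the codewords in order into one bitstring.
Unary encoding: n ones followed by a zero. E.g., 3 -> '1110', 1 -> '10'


Encode each number as n ones followed by a terminating 0:
  9 -> 1111111110 (10 bits)
  9 -> 1111111110 (10 bits)
  3 -> 1110 (4 bits)
  12 -> 1111111111110 (13 bits)
Total length = 10 + 10 + 4 + 13 = 37 bits.

Unary([9, 9, 3, 12]) = 1111111110111111111011101111111111110 (37 bits)


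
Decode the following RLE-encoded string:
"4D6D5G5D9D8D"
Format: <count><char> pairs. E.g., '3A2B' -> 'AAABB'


Expanding each <count><char> pair:
  4D -> 'DDDD'
  6D -> 'DDDDDD'
  5G -> 'GGGGG'
  5D -> 'DDDDD'
  9D -> 'DDDDDDDDD'
  8D -> 'DDDDDDDD'

Decoded = DDDDDDDDDDGGGGGDDDDDDDDDDDDDDDDDDDDDD


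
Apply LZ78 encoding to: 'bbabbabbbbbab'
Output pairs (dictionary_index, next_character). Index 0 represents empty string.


LZ78 encoding steps:
Dictionary: {0: ''}
Step 1: w='' (idx 0), next='b' -> output (0, 'b'), add 'b' as idx 1
Step 2: w='b' (idx 1), next='a' -> output (1, 'a'), add 'ba' as idx 2
Step 3: w='b' (idx 1), next='b' -> output (1, 'b'), add 'bb' as idx 3
Step 4: w='' (idx 0), next='a' -> output (0, 'a'), add 'a' as idx 4
Step 5: w='bb' (idx 3), next='b' -> output (3, 'b'), add 'bbb' as idx 5
Step 6: w='bb' (idx 3), next='a' -> output (3, 'a'), add 'bba' as idx 6
Step 7: w='b' (idx 1), end of input -> output (1, '')


Encoded: [(0, 'b'), (1, 'a'), (1, 'b'), (0, 'a'), (3, 'b'), (3, 'a'), (1, '')]
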